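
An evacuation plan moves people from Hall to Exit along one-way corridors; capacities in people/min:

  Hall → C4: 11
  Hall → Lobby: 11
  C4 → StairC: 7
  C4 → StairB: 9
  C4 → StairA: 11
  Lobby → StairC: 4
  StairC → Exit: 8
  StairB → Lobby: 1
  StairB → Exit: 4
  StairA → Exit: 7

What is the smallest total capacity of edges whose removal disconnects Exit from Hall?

Augment Hall→C4→StairC→Exit: bottleneck 7, flow now 7.
Augment Hall→C4→StairB→Exit: bottleneck 4, flow now 11.
Augment Hall→Lobby→StairC→Exit: bottleneck 1, flow now 12.
Augment Hall→Lobby→StairC→C4→StairA→Exit: bottleneck 3, flow now 15. (uses reverse residual edge)
No augmenting path remains; maximum flow = 15.
By max-flow min-cut, the minimum cut capacity equals the max flow.
In the residual graph, reachable from Hall: {Hall, Lobby}.
Min-cut edges: Hall→C4 (11), Lobby→StairC (4); capacity 11 + 4 = 15.

15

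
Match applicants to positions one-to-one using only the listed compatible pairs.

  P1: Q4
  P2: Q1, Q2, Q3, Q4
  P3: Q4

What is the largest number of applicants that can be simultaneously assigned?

2

Unit-capacity flow: source→left, listed edges, right→sink; max matching = max flow.
Augmenting path P1→Q4 (+1); matched 1.
Augmenting path P2→Q1 (+1); matched 2.
No augmenting path remains; maximum matching = 2.
König certificate: {P2, Q4} is a vertex cover of size 2 (every listed pair touches it), so no matching can be larger.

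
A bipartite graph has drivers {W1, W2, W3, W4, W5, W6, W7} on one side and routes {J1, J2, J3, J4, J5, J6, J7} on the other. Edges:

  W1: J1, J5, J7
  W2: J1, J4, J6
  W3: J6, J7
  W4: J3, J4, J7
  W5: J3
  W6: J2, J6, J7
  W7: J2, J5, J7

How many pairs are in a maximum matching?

7

Unit-capacity flow: source→left, listed edges, right→sink; max matching = max flow.
Augmenting path W1→J1 (+1); matched 1.
Augmenting path W2→J4 (+1); matched 2.
Augmenting path W3→J6 (+1); matched 3.
Augmenting path W4→J3 (+1); matched 4.
Augmenting path W6→J2 (+1); matched 5.
Augmenting path W7→J5 (+1); matched 6.
Augmenting path W5→J3→W4→J7 (+1); matched 7.
No augmenting path remains; maximum matching = 7.
König certificate: {W1, W2, W3, W4, W5, W6, W7} is a vertex cover of size 7 (every listed pair touches it), so no matching can be larger.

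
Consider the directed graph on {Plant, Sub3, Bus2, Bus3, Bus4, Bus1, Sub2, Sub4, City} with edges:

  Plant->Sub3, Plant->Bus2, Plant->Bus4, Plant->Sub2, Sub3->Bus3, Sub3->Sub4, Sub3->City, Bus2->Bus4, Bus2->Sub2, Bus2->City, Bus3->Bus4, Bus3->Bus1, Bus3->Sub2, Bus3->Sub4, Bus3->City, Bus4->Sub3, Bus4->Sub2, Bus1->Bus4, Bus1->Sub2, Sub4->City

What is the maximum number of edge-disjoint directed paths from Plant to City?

Assign every edge capacity 1; by Menger, the answer equals the max flow.
Path Plant→Sub3→City (+1); total 1.
Path Plant→Bus2→City (+1); total 2.
Path Plant→Bus4→Sub3→Bus3→City (+1); total 3.
No residual Plant→City path; max flow = 3.
Certifying cut of size 3: {Plant→Bus2, Plant→Bus4, Plant→Sub3}.

3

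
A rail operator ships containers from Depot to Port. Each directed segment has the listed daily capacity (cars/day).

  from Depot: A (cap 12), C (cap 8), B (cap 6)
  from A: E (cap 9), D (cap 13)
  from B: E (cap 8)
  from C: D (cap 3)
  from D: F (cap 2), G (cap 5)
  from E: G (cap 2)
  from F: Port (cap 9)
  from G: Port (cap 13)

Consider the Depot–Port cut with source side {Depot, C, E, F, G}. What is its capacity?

Edges leaving {Depot, C, E, F, G}: Depot→A (12), Depot→B (6), C→D (3), F→Port (9), G→Port (13).
Cut capacity = 12 + 6 + 3 + 9 + 13 = 43.

43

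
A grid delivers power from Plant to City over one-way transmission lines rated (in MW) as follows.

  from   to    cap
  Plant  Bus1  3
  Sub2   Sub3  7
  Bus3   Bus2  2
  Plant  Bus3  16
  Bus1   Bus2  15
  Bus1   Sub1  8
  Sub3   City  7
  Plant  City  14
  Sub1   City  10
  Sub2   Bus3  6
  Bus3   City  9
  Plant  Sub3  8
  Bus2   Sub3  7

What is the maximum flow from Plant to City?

Augment Plant→City: bottleneck 14, flow now 14.
Augment Plant→Bus3→City: bottleneck 9, flow now 23.
Augment Plant→Sub3→City: bottleneck 7, flow now 30.
Augment Plant→Bus1→Sub1→City: bottleneck 3, flow now 33.
No augmenting path remains; maximum flow = 33.
In the residual graph, reachable from Plant: {Plant, Bus2, Bus3, Sub3}.
Min-cut edges: Plant→Bus1 (3), Plant→City (14), Bus3→City (9), Sub3→City (7); capacity 3 + 14 + 9 + 7 = 33.
This cut is saturated, so no flow can exceed 33.

33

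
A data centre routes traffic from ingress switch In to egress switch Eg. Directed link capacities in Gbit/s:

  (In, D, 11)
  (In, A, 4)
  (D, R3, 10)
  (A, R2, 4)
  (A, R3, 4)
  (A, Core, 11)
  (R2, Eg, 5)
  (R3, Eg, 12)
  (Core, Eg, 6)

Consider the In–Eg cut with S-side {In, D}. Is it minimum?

Yes — it is a minimum cut (capacity 14).

Given cut capacity: 4 + 10 = 14.
Augment In→D→R3→Eg: bottleneck 10, flow now 10.
Augment In→A→R2→Eg: bottleneck 4, flow now 14.
No augmenting path remains; maximum flow = 14.
Cut capacity 14 equals the max flow, so it is a minimum cut.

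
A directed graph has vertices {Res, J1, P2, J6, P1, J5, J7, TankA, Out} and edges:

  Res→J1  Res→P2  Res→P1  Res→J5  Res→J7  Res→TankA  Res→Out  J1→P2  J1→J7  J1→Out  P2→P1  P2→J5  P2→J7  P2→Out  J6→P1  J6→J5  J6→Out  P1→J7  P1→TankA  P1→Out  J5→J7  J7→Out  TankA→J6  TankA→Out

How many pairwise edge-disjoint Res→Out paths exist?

Assign every edge capacity 1; by Menger, the answer equals the max flow.
Path Res→Out (+1); total 1.
Path Res→J1→Out (+1); total 2.
Path Res→P2→Out (+1); total 3.
Path Res→P1→Out (+1); total 4.
Path Res→J7→Out (+1); total 5.
Path Res→TankA→Out (+1); total 6.
No residual Res→Out path; max flow = 6.
Certifying cut of size 6: {J7→Out, Res→J1, Res→Out, Res→P1, Res→P2, Res→TankA}.

6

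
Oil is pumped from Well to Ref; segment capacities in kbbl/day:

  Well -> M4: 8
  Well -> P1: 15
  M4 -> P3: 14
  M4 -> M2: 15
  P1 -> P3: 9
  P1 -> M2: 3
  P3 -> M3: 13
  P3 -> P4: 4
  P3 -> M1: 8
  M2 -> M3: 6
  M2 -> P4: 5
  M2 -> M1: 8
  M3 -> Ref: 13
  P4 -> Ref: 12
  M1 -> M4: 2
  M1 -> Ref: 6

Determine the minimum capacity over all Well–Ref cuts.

Augment Well→M4→P3→M3→Ref: bottleneck 8, flow now 8.
Augment Well→P1→P3→M3→Ref: bottleneck 5, flow now 13.
Augment Well→P1→P3→P4→Ref: bottleneck 4, flow now 17.
Augment Well→P1→M2→P4→Ref: bottleneck 3, flow now 20.
No augmenting path remains; maximum flow = 20.
By max-flow min-cut, the minimum cut capacity equals the max flow.
In the residual graph, reachable from Well: {Well, P1}.
Min-cut edges: Well→M4 (8), P1→P3 (9), P1→M2 (3); capacity 8 + 9 + 3 = 20.

20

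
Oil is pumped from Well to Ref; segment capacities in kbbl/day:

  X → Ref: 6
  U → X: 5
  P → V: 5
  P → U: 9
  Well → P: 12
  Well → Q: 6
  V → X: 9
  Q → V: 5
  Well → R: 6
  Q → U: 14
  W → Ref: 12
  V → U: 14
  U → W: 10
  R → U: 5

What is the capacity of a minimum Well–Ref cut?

16

Augment Well→P→U→W→Ref: bottleneck 9, flow now 9.
Augment Well→P→V→X→Ref: bottleneck 3, flow now 12.
Augment Well→Q→U→W→Ref: bottleneck 1, flow now 13.
Augment Well→Q→U→X→Ref: bottleneck 3, flow now 16.
No augmenting path remains; maximum flow = 16.
By max-flow min-cut, the minimum cut capacity equals the max flow.
In the residual graph, reachable from Well: {Well, P, Q, R, U, V, X}.
Min-cut edges: U→W (10), X→Ref (6); capacity 10 + 6 = 16.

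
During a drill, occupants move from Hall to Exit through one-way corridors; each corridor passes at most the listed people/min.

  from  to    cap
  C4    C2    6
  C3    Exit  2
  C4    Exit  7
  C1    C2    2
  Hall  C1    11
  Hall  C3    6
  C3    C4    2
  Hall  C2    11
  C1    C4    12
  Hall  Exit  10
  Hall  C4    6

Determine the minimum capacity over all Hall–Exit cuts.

Augment Hall→Exit: bottleneck 10, flow now 10.
Augment Hall→C3→Exit: bottleneck 2, flow now 12.
Augment Hall→C4→Exit: bottleneck 6, flow now 18.
Augment Hall→C1→C4→Exit: bottleneck 1, flow now 19.
No augmenting path remains; maximum flow = 19.
By max-flow min-cut, the minimum cut capacity equals the max flow.
In the residual graph, reachable from Hall: {Hall, C1, C3, C4, C2}.
Min-cut edges: Hall→Exit (10), C3→Exit (2), C4→Exit (7); capacity 10 + 2 + 7 = 19.

19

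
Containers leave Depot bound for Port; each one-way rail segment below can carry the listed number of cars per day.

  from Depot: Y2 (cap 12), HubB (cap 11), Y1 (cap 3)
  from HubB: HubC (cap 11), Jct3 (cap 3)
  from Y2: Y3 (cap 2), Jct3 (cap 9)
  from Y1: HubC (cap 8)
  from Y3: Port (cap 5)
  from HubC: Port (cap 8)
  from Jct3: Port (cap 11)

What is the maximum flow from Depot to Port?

21

Augment Depot→HubB→HubC→Port: bottleneck 8, flow now 8.
Augment Depot→HubB→Jct3→Port: bottleneck 3, flow now 11.
Augment Depot→Y2→Y3→Port: bottleneck 2, flow now 13.
Augment Depot→Y2→Jct3→Port: bottleneck 8, flow now 21.
No augmenting path remains; maximum flow = 21.
In the residual graph, reachable from Depot: {Depot, HubB, Y2, Y1, HubC, Jct3}.
Min-cut edges: Y2→Y3 (2), HubC→Port (8), Jct3→Port (11); capacity 2 + 8 + 11 = 21.
This cut is saturated, so no flow can exceed 21.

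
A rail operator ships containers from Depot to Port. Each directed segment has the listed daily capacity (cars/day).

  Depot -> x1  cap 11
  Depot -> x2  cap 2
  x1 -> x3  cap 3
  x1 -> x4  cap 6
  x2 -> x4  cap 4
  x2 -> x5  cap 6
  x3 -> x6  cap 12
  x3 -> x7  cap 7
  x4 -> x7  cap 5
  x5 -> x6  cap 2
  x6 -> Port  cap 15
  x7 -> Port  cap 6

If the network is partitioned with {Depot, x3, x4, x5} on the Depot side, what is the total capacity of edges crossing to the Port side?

Edges leaving {Depot, x3, x4, x5}: Depot→x1 (11), Depot→x2 (2), x3→x6 (12), x3→x7 (7), x4→x7 (5), x5→x6 (2).
Cut capacity = 11 + 2 + 12 + 7 + 5 + 2 = 39.

39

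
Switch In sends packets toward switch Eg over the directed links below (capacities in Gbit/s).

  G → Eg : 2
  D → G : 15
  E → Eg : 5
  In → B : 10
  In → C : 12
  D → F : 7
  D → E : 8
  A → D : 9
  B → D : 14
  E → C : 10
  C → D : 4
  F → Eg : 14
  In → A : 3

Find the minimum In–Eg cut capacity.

14

Augment In→A→D→E→Eg: bottleneck 3, flow now 3.
Augment In→B→D→E→Eg: bottleneck 2, flow now 5.
Augment In→B→D→F→Eg: bottleneck 7, flow now 12.
Augment In→B→D→G→Eg: bottleneck 1, flow now 13.
Augment In→C→D→G→Eg: bottleneck 1, flow now 14.
No augmenting path remains; maximum flow = 14.
By max-flow min-cut, the minimum cut capacity equals the max flow.
In the residual graph, reachable from In: {In, A, B, C, D, E, G}.
Min-cut edges: D→F (7), E→Eg (5), G→Eg (2); capacity 7 + 5 + 2 = 14.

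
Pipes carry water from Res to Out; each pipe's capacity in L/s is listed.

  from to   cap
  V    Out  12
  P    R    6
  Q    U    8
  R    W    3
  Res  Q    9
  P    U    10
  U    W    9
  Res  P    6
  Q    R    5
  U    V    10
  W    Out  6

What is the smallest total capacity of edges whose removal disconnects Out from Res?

15

Augment Res→P→R→W→Out: bottleneck 3, flow now 3.
Augment Res→P→U→V→Out: bottleneck 3, flow now 6.
Augment Res→Q→U→V→Out: bottleneck 7, flow now 13.
Augment Res→Q→U→W→Out: bottleneck 1, flow now 14.
Augment Res→Q→R→P→U→W→Out: bottleneck 1, flow now 15. (uses reverse residual edge)
No augmenting path remains; maximum flow = 15.
By max-flow min-cut, the minimum cut capacity equals the max flow.
In the residual graph, reachable from Res: {Res}.
Min-cut edges: Res→P (6), Res→Q (9); capacity 6 + 9 = 15.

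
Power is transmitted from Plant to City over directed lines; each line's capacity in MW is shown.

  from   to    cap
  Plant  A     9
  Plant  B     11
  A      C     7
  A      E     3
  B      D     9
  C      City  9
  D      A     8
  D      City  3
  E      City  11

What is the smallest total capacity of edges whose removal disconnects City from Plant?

13

Augment Plant→A→C→City: bottleneck 7, flow now 7.
Augment Plant→A→E→City: bottleneck 2, flow now 9.
Augment Plant→B→D→City: bottleneck 3, flow now 12.
Augment Plant→B→D→A→E→City: bottleneck 1, flow now 13.
No augmenting path remains; maximum flow = 13.
By max-flow min-cut, the minimum cut capacity equals the max flow.
In the residual graph, reachable from Plant: {Plant, A, B, D}.
Min-cut edges: A→C (7), A→E (3), D→City (3); capacity 7 + 3 + 3 = 13.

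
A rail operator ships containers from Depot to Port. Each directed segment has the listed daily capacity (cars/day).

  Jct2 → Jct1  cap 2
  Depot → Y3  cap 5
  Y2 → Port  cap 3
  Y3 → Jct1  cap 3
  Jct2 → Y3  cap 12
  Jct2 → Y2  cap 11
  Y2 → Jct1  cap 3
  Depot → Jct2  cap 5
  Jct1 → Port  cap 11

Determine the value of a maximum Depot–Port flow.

Augment Depot→Jct2→Jct1→Port: bottleneck 2, flow now 2.
Augment Depot→Jct2→Y2→Port: bottleneck 3, flow now 5.
Augment Depot→Y3→Jct1→Port: bottleneck 3, flow now 8.
No augmenting path remains; maximum flow = 8.
In the residual graph, reachable from Depot: {Depot, Y3}.
Min-cut edges: Depot→Jct2 (5), Y3→Jct1 (3); capacity 5 + 3 = 8.
This cut is saturated, so no flow can exceed 8.

8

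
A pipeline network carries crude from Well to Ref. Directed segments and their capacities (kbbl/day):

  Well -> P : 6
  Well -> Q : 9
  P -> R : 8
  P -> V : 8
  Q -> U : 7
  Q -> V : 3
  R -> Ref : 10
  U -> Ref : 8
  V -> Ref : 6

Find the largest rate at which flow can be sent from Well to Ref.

15

Augment Well→P→R→Ref: bottleneck 6, flow now 6.
Augment Well→Q→U→Ref: bottleneck 7, flow now 13.
Augment Well→Q→V→Ref: bottleneck 2, flow now 15.
No augmenting path remains; maximum flow = 15.
In the residual graph, reachable from Well: {Well}.
Min-cut edges: Well→P (6), Well→Q (9); capacity 6 + 9 = 15.
This cut is saturated, so no flow can exceed 15.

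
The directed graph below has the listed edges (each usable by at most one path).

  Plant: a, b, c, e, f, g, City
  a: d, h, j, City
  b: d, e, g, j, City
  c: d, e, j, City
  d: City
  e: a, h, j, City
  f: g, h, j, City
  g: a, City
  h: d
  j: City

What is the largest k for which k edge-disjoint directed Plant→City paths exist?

7

Assign every edge capacity 1; by Menger, the answer equals the max flow.
Path Plant→City (+1); total 1.
Path Plant→a→City (+1); total 2.
Path Plant→b→City (+1); total 3.
Path Plant→c→City (+1); total 4.
Path Plant→e→City (+1); total 5.
Path Plant→f→City (+1); total 6.
Path Plant→g→City (+1); total 7.
No residual Plant→City path; max flow = 7.
Certifying cut of size 7: {Plant→City, Plant→a, Plant→b, Plant→c, Plant→e, Plant→f, Plant→g}.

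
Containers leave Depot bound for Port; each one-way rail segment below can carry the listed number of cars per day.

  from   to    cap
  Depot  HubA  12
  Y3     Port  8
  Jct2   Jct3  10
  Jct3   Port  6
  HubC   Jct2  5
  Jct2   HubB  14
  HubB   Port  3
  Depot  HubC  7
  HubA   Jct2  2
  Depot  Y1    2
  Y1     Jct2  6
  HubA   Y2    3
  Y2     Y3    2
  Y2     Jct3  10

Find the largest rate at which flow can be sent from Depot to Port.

Augment Depot→HubC→Jct2→Jct3→Port: bottleneck 5, flow now 5.
Augment Depot→HubA→Jct2→Jct3→Port: bottleneck 1, flow now 6.
Augment Depot→HubA→Jct2→HubB→Port: bottleneck 1, flow now 7.
Augment Depot→HubA→Y2→Y3→Port: bottleneck 2, flow now 9.
Augment Depot→Y1→Jct2→HubB→Port: bottleneck 2, flow now 11.
No augmenting path remains; maximum flow = 11.
In the residual graph, reachable from Depot: {Depot, HubC, HubA, Y1, Jct2, Y2, Jct3, HubB}.
Min-cut edges: Y2→Y3 (2), Jct3→Port (6), HubB→Port (3); capacity 2 + 6 + 3 = 11.
This cut is saturated, so no flow can exceed 11.

11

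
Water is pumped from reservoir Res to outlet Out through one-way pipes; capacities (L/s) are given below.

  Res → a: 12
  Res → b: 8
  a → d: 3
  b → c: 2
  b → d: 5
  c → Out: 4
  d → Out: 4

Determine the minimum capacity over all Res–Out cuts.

Augment Res→a→d→Out: bottleneck 3, flow now 3.
Augment Res→b→c→Out: bottleneck 2, flow now 5.
Augment Res→b→d→Out: bottleneck 1, flow now 6.
No augmenting path remains; maximum flow = 6.
By max-flow min-cut, the minimum cut capacity equals the max flow.
In the residual graph, reachable from Res: {Res, a, b, d}.
Min-cut edges: b→c (2), d→Out (4); capacity 2 + 4 = 6.

6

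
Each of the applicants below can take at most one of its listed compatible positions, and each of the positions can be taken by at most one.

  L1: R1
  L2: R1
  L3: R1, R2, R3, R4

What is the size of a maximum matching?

Unit-capacity flow: source→left, listed edges, right→sink; max matching = max flow.
Augmenting path L1→R1 (+1); matched 1.
Augmenting path L3→R2 (+1); matched 2.
No augmenting path remains; maximum matching = 2.
König certificate: {L3, R1} is a vertex cover of size 2 (every listed pair touches it), so no matching can be larger.

2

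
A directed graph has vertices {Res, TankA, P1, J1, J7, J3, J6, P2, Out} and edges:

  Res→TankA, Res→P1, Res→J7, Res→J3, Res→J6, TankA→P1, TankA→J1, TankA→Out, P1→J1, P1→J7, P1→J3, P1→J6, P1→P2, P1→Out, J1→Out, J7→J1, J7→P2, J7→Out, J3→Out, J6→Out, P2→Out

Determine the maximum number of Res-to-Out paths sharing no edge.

Assign every edge capacity 1; by Menger, the answer equals the max flow.
Path Res→TankA→Out (+1); total 1.
Path Res→P1→Out (+1); total 2.
Path Res→J7→Out (+1); total 3.
Path Res→J3→Out (+1); total 4.
Path Res→J6→Out (+1); total 5.
No residual Res→Out path; max flow = 5.
Certifying cut of size 5: {Res→J3, Res→J6, Res→J7, Res→P1, Res→TankA}.

5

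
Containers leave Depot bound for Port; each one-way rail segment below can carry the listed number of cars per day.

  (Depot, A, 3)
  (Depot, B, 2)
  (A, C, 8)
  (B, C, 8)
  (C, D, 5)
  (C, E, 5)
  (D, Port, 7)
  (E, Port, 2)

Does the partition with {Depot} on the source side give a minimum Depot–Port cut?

Yes — it is a minimum cut (capacity 5).

Given cut capacity: 3 + 2 = 5.
Augment Depot→A→C→D→Port: bottleneck 3, flow now 3.
Augment Depot→B→C→D→Port: bottleneck 2, flow now 5.
No augmenting path remains; maximum flow = 5.
Cut capacity 5 equals the max flow, so it is a minimum cut.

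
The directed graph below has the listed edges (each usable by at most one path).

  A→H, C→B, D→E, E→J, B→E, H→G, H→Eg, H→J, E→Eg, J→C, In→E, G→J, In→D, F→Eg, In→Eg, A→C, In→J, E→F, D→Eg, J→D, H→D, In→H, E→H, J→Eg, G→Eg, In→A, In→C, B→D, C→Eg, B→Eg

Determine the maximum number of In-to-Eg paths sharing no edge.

Assign every edge capacity 1; by Menger, the answer equals the max flow.
Path In→Eg (+1); total 1.
Path In→C→Eg (+1); total 2.
Path In→D→Eg (+1); total 3.
Path In→E→Eg (+1); total 4.
Path In→H→Eg (+1); total 5.
Path In→J→Eg (+1); total 6.
Path In→A→C→B→Eg (+1); total 7.
No residual In→Eg path; max flow = 7.
Certifying cut of size 7: {In→A, In→C, In→D, In→E, In→Eg, In→H, In→J}.

7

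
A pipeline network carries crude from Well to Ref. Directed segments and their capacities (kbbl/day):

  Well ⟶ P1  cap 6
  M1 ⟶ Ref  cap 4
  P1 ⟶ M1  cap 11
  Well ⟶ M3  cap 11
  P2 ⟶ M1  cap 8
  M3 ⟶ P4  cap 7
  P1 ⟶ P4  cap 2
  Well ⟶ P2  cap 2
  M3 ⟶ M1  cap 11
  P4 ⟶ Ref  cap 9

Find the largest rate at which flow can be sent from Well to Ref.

13

Augment Well→M3→P4→Ref: bottleneck 7, flow now 7.
Augment Well→M3→M1→Ref: bottleneck 4, flow now 11.
Augment Well→P1→P4→Ref: bottleneck 2, flow now 13.
No augmenting path remains; maximum flow = 13.
In the residual graph, reachable from Well: {Well, M3, P1, P2, M1}.
Min-cut edges: M3→P4 (7), P1→P4 (2), M1→Ref (4); capacity 7 + 2 + 4 = 13.
This cut is saturated, so no flow can exceed 13.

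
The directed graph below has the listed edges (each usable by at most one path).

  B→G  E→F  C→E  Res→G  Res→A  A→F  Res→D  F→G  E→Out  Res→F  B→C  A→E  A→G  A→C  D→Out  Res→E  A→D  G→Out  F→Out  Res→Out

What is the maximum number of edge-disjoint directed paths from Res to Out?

Assign every edge capacity 1; by Menger, the answer equals the max flow.
Path Res→Out (+1); total 1.
Path Res→D→Out (+1); total 2.
Path Res→E→Out (+1); total 3.
Path Res→F→Out (+1); total 4.
Path Res→G→Out (+1); total 5.
No residual Res→Out path; max flow = 5.
Certifying cut of size 5: {D→Out, E→Out, F→Out, G→Out, Res→Out}.

5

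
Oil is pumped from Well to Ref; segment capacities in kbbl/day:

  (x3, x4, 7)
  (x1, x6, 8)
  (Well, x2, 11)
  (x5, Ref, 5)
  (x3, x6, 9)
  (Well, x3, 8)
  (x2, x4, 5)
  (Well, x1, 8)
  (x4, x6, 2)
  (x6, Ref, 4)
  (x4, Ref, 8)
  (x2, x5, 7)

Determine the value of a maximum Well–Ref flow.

17

Augment Well→x1→x6→Ref: bottleneck 4, flow now 4.
Augment Well→x2→x4→Ref: bottleneck 5, flow now 9.
Augment Well→x2→x5→Ref: bottleneck 5, flow now 14.
Augment Well→x3→x4→Ref: bottleneck 3, flow now 17.
No augmenting path remains; maximum flow = 17.
In the residual graph, reachable from Well: {Well, x1, x2, x3, x4, x5, x6}.
Min-cut edges: x4→Ref (8), x5→Ref (5), x6→Ref (4); capacity 8 + 5 + 4 = 17.
This cut is saturated, so no flow can exceed 17.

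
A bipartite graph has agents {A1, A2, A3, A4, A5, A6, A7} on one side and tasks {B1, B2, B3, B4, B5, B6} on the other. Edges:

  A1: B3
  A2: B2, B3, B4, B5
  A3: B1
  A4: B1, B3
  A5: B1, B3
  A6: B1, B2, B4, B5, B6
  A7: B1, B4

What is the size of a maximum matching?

Unit-capacity flow: source→left, listed edges, right→sink; max matching = max flow.
Augmenting path A1→B3 (+1); matched 1.
Augmenting path A2→B2 (+1); matched 2.
Augmenting path A3→B1 (+1); matched 3.
Augmenting path A6→B4 (+1); matched 4.
Augmenting path A7→B4→A6→B5 (+1); matched 5.
No augmenting path remains; maximum matching = 5.
König certificate: {A2, A6, A7, B1, B3} is a vertex cover of size 5 (every listed pair touches it), so no matching can be larger.

5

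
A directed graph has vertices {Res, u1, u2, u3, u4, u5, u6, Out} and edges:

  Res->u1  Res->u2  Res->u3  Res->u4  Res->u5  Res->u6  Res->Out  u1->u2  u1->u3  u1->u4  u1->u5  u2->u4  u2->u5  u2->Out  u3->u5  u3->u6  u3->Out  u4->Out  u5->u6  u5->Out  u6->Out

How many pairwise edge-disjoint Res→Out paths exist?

Assign every edge capacity 1; by Menger, the answer equals the max flow.
Path Res→Out (+1); total 1.
Path Res→u2→Out (+1); total 2.
Path Res→u3→Out (+1); total 3.
Path Res→u4→Out (+1); total 4.
Path Res→u5→Out (+1); total 5.
Path Res→u6→Out (+1); total 6.
No residual Res→Out path; max flow = 6.
Certifying cut of size 6: {Res→Out, u2→Out, u3→Out, u4→Out, u5→Out, u6→Out}.

6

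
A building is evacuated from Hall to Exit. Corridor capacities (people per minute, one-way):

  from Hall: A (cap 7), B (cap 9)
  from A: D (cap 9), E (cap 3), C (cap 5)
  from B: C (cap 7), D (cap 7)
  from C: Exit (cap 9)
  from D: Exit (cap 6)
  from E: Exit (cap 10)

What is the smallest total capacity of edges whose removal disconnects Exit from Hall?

16

Augment Hall→A→C→Exit: bottleneck 5, flow now 5.
Augment Hall→A→D→Exit: bottleneck 2, flow now 7.
Augment Hall→B→C→Exit: bottleneck 4, flow now 11.
Augment Hall→B→D→Exit: bottleneck 4, flow now 15.
Augment Hall→B→C→A→E→Exit: bottleneck 1, flow now 16. (uses reverse residual edge)
No augmenting path remains; maximum flow = 16.
By max-flow min-cut, the minimum cut capacity equals the max flow.
In the residual graph, reachable from Hall: {Hall}.
Min-cut edges: Hall→A (7), Hall→B (9); capacity 7 + 9 = 16.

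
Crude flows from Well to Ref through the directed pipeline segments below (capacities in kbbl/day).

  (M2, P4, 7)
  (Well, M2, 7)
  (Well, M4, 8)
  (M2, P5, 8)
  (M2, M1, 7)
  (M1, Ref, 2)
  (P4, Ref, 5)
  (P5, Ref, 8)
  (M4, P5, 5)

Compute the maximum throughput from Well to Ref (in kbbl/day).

Augment Well→M4→P5→Ref: bottleneck 5, flow now 5.
Augment Well→M2→P4→Ref: bottleneck 5, flow now 10.
Augment Well→M2→P5→Ref: bottleneck 2, flow now 12.
No augmenting path remains; maximum flow = 12.
In the residual graph, reachable from Well: {Well, M4}.
Min-cut edges: Well→M2 (7), M4→P5 (5); capacity 7 + 5 = 12.
This cut is saturated, so no flow can exceed 12.

12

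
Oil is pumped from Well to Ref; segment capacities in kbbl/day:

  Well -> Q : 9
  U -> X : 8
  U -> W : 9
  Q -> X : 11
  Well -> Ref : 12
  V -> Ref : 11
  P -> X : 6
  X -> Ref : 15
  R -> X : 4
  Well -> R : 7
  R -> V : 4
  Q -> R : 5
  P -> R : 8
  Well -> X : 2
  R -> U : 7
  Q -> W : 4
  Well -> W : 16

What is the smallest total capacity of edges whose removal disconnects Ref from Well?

Augment Well→Ref: bottleneck 12, flow now 12.
Augment Well→X→Ref: bottleneck 2, flow now 14.
Augment Well→Q→X→Ref: bottleneck 9, flow now 23.
Augment Well→R→V→Ref: bottleneck 4, flow now 27.
Augment Well→R→X→Ref: bottleneck 3, flow now 30.
No augmenting path remains; maximum flow = 30.
By max-flow min-cut, the minimum cut capacity equals the max flow.
In the residual graph, reachable from Well: {Well, W}.
Min-cut edges: Well→Q (9), Well→R (7), Well→X (2), Well→Ref (12); capacity 9 + 7 + 2 + 12 = 30.

30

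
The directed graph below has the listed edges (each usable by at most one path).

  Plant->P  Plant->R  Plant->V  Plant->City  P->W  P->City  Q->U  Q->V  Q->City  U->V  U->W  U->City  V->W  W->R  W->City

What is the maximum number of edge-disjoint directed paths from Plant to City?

Assign every edge capacity 1; by Menger, the answer equals the max flow.
Path Plant→City (+1); total 1.
Path Plant→P→City (+1); total 2.
Path Plant→V→W→City (+1); total 3.
No residual Plant→City path; max flow = 3.
Certifying cut of size 3: {Plant→City, Plant→P, Plant→V}.

3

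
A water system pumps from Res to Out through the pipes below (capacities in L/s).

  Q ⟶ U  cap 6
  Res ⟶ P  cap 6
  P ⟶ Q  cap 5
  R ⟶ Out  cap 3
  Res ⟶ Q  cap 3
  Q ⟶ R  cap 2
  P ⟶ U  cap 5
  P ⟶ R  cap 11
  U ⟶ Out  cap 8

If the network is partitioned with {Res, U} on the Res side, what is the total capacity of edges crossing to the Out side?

17

Edges leaving {Res, U}: Res→P (6), Res→Q (3), U→Out (8).
Cut capacity = 6 + 3 + 8 = 17.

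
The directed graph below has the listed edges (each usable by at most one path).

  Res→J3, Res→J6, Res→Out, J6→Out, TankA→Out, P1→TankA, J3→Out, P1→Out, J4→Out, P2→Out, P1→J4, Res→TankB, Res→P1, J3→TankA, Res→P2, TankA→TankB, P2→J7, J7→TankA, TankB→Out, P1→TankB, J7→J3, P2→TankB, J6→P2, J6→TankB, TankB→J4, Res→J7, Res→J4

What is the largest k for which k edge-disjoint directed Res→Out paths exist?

Assign every edge capacity 1; by Menger, the answer equals the max flow.
Path Res→Out (+1); total 1.
Path Res→P2→Out (+1); total 2.
Path Res→P1→Out (+1); total 3.
Path Res→TankB→Out (+1); total 4.
Path Res→J6→Out (+1); total 5.
Path Res→J4→Out (+1); total 6.
Path Res→J3→Out (+1); total 7.
Path Res→J7→TankA→Out (+1); total 8.
No residual Res→Out path; max flow = 8.
Certifying cut of size 8: {Res→J3, Res→J4, Res→J6, Res→J7, Res→Out, Res→P1, Res→P2, Res→TankB}.

8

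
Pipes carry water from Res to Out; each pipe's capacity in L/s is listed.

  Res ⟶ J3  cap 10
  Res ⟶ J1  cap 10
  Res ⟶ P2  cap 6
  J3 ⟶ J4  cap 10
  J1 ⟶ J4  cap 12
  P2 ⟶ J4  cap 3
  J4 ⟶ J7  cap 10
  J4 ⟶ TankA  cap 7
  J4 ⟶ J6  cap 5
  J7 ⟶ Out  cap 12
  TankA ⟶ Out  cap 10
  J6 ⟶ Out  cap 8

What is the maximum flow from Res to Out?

22

Augment Res→J3→J4→J7→Out: bottleneck 10, flow now 10.
Augment Res→J1→J4→TankA→Out: bottleneck 7, flow now 17.
Augment Res→J1→J4→J6→Out: bottleneck 3, flow now 20.
Augment Res→P2→J4→J6→Out: bottleneck 2, flow now 22.
No augmenting path remains; maximum flow = 22.
In the residual graph, reachable from Res: {Res, J3, J1, P2, J4}.
Min-cut edges: J4→J7 (10), J4→TankA (7), J4→J6 (5); capacity 10 + 7 + 5 = 22.
This cut is saturated, so no flow can exceed 22.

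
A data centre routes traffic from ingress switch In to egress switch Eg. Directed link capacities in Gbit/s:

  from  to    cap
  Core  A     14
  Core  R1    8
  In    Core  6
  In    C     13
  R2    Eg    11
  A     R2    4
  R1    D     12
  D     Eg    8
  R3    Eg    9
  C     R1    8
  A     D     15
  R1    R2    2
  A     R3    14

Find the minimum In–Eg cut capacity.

Augment In→C→R1→R2→Eg: bottleneck 2, flow now 2.
Augment In→C→R1→D→Eg: bottleneck 6, flow now 8.
Augment In→Core→R1→D→Eg: bottleneck 2, flow now 10.
Augment In→Core→A→R2→Eg: bottleneck 4, flow now 14.
No augmenting path remains; maximum flow = 14.
By max-flow min-cut, the minimum cut capacity equals the max flow.
In the residual graph, reachable from In: {In, C}.
Min-cut edges: In→Core (6), C→R1 (8); capacity 6 + 8 = 14.

14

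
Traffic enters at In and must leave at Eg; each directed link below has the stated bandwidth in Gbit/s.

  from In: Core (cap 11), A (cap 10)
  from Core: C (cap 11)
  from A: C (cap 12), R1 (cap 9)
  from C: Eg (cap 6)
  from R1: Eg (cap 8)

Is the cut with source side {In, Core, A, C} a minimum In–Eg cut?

No — its capacity is 15, but the minimum cut has capacity 14.

Given cut capacity: 9 + 6 = 15.
Augment In→Core→C→Eg: bottleneck 6, flow now 6.
Augment In→A→R1→Eg: bottleneck 8, flow now 14.
No augmenting path remains; maximum flow = 14.
In the residual graph, reachable from In: {In, Core, A, C, R1}.
Min-cut edges: C→Eg (6), R1→Eg (8); capacity 6 + 8 = 14.
Cut capacity 15 exceeds the max flow 14, so it is not minimum.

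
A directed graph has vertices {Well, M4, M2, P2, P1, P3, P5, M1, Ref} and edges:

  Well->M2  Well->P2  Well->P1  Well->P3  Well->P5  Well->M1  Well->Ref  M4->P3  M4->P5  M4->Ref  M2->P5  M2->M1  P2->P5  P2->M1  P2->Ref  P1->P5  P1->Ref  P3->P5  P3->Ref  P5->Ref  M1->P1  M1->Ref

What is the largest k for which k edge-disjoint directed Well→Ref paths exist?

6

Assign every edge capacity 1; by Menger, the answer equals the max flow.
Path Well→Ref (+1); total 1.
Path Well→P2→Ref (+1); total 2.
Path Well→P1→Ref (+1); total 3.
Path Well→P3→Ref (+1); total 4.
Path Well→P5→Ref (+1); total 5.
Path Well→M1→Ref (+1); total 6.
No residual Well→Ref path; max flow = 6.
Certifying cut of size 6: {M1→Ref, P1→Ref, P5→Ref, Well→P2, Well→P3, Well→Ref}.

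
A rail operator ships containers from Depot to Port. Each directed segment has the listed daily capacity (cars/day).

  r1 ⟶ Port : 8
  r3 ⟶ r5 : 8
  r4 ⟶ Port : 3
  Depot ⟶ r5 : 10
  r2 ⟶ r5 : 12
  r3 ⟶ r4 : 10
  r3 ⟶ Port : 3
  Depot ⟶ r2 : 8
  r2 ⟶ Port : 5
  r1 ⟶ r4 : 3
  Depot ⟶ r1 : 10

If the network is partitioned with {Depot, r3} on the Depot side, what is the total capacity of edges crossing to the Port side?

Edges leaving {Depot, r3}: Depot→r1 (10), Depot→r2 (8), Depot→r5 (10), r3→r4 (10), r3→r5 (8), r3→Port (3).
Cut capacity = 10 + 8 + 10 + 10 + 8 + 3 = 49.

49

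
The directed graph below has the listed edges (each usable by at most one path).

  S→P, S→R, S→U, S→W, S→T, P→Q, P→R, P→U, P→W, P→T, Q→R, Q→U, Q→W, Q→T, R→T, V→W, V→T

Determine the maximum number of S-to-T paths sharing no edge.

3

Assign every edge capacity 1; by Menger, the answer equals the max flow.
Path S→T (+1); total 1.
Path S→P→T (+1); total 2.
Path S→R→T (+1); total 3.
No residual S→T path; max flow = 3.
Certifying cut of size 3: {S→P, S→R, S→T}.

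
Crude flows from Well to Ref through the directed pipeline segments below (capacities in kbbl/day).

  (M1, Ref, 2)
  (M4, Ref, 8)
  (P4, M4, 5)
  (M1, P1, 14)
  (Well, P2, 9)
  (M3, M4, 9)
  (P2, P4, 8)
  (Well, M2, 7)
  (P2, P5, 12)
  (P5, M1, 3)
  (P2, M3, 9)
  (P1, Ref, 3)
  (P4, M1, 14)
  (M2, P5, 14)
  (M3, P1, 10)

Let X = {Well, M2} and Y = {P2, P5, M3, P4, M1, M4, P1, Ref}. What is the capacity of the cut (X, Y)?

23

Edges leaving {Well, M2}: Well→P2 (9), M2→P5 (14).
Cut capacity = 9 + 14 = 23.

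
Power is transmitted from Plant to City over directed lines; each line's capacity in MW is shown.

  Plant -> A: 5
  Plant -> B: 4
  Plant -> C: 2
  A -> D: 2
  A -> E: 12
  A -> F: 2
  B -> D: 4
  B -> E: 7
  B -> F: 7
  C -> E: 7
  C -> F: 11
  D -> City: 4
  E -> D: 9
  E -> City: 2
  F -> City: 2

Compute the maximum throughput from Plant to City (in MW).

8

Augment Plant→A→D→City: bottleneck 2, flow now 2.
Augment Plant→A→E→City: bottleneck 2, flow now 4.
Augment Plant→A→F→City: bottleneck 1, flow now 5.
Augment Plant→B→D→City: bottleneck 2, flow now 7.
Augment Plant→B→F→City: bottleneck 1, flow now 8.
No augmenting path remains; maximum flow = 8.
In the residual graph, reachable from Plant: {Plant, A, B, C, D, E, F}.
Min-cut edges: D→City (4), E→City (2), F→City (2); capacity 4 + 2 + 2 = 8.
This cut is saturated, so no flow can exceed 8.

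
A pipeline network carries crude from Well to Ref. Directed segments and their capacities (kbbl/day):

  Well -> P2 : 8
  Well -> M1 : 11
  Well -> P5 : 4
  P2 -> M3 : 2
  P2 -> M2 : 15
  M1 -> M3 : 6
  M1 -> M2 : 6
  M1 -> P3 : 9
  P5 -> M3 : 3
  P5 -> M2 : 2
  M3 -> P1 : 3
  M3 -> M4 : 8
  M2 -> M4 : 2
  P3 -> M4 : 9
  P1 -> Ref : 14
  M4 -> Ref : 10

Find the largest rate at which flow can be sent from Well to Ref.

Augment Well→P2→M3→P1→Ref: bottleneck 2, flow now 2.
Augment Well→P2→M2→M4→Ref: bottleneck 2, flow now 4.
Augment Well→M1→M3→P1→Ref: bottleneck 1, flow now 5.
Augment Well→M1→M3→M4→Ref: bottleneck 5, flow now 10.
Augment Well→M1→P3→M4→Ref: bottleneck 3, flow now 13.
No augmenting path remains; maximum flow = 13.
In the residual graph, reachable from Well: {Well, P2, M1, P5, M3, M2, P3, M4}.
Min-cut edges: M3→P1 (3), M4→Ref (10); capacity 3 + 10 = 13.
This cut is saturated, so no flow can exceed 13.

13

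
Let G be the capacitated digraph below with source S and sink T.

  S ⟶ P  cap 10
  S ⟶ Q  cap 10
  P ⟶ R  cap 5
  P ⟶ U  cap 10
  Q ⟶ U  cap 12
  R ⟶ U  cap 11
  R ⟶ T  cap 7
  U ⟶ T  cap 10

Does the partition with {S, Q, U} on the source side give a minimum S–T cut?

Given cut capacity: 10 + 10 = 20.
Augment S→P→R→T: bottleneck 5, flow now 5.
Augment S→P→U→T: bottleneck 5, flow now 10.
Augment S→Q→U→T: bottleneck 5, flow now 15.
No augmenting path remains; maximum flow = 15.
In the residual graph, reachable from S: {S, P, Q, U}.
Min-cut edges: P→R (5), U→T (10); capacity 5 + 10 = 15.
Cut capacity 20 exceeds the max flow 15, so it is not minimum.

No — its capacity is 20, but the minimum cut has capacity 15.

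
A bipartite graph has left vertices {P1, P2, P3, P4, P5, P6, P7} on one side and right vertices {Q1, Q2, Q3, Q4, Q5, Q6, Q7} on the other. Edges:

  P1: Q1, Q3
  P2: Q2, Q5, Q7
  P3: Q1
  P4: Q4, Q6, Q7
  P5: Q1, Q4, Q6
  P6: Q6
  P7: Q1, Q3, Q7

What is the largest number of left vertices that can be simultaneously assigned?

Unit-capacity flow: source→left, listed edges, right→sink; max matching = max flow.
Augmenting path P1→Q1 (+1); matched 1.
Augmenting path P2→Q2 (+1); matched 2.
Augmenting path P4→Q4 (+1); matched 3.
Augmenting path P5→Q6 (+1); matched 4.
Augmenting path P7→Q3 (+1); matched 5.
Augmenting path P3→Q1→P1→Q3→P7→Q7 (+1); matched 6.
No augmenting path remains; maximum matching = 6.
König certificate: {P2, Q1, Q3, Q4, Q6, Q7} is a vertex cover of size 6 (every listed pair touches it), so no matching can be larger.

6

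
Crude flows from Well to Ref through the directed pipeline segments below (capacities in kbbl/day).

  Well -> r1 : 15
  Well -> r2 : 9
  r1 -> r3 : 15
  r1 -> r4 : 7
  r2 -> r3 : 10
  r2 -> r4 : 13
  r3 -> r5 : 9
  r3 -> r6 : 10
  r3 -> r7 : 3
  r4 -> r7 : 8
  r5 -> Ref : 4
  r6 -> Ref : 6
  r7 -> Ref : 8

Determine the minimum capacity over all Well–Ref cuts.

Augment Well→r1→r3→r5→Ref: bottleneck 4, flow now 4.
Augment Well→r1→r3→r6→Ref: bottleneck 6, flow now 10.
Augment Well→r1→r3→r7→Ref: bottleneck 3, flow now 13.
Augment Well→r1→r4→r7→Ref: bottleneck 2, flow now 15.
Augment Well→r2→r4→r7→Ref: bottleneck 3, flow now 18.
No augmenting path remains; maximum flow = 18.
By max-flow min-cut, the minimum cut capacity equals the max flow.
In the residual graph, reachable from Well: {Well, r1, r2, r3, r4, r5, r6, r7}.
Min-cut edges: r5→Ref (4), r6→Ref (6), r7→Ref (8); capacity 4 + 6 + 8 = 18.

18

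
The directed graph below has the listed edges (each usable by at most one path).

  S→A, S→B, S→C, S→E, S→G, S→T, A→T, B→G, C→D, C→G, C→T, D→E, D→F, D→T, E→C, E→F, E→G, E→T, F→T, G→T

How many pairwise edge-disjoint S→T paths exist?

Assign every edge capacity 1; by Menger, the answer equals the max flow.
Path S→T (+1); total 1.
Path S→A→T (+1); total 2.
Path S→C→T (+1); total 3.
Path S→E→T (+1); total 4.
Path S→G→T (+1); total 5.
No residual S→T path; max flow = 5.
Certifying cut of size 5: {G→T, S→A, S→C, S→E, S→T}.

5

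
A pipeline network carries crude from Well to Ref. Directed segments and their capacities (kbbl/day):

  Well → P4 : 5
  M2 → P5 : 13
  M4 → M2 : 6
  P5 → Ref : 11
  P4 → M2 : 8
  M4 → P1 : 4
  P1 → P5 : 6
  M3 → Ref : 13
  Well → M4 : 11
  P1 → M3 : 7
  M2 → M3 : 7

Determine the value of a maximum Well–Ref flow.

15

Augment Well→M4→M2→M3→Ref: bottleneck 6, flow now 6.
Augment Well→M4→P1→M3→Ref: bottleneck 4, flow now 10.
Augment Well→P4→M2→M3→Ref: bottleneck 1, flow now 11.
Augment Well→P4→M2→P5→Ref: bottleneck 4, flow now 15.
No augmenting path remains; maximum flow = 15.
In the residual graph, reachable from Well: {Well, M4}.
Min-cut edges: Well→P4 (5), M4→M2 (6), M4→P1 (4); capacity 5 + 6 + 4 = 15.
This cut is saturated, so no flow can exceed 15.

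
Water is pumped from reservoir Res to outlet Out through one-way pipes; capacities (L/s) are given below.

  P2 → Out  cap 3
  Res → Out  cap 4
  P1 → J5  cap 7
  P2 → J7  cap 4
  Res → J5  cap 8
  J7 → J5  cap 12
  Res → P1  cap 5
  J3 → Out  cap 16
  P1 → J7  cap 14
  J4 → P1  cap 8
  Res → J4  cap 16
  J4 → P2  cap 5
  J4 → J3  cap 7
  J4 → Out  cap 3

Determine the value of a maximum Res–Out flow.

Augment Res→Out: bottleneck 4, flow now 4.
Augment Res→J4→Out: bottleneck 3, flow now 7.
Augment Res→J4→P2→Out: bottleneck 3, flow now 10.
Augment Res→J4→J3→Out: bottleneck 7, flow now 17.
No augmenting path remains; maximum flow = 17.
In the residual graph, reachable from Res: {Res, J4, P2, P1, J7, J5}.
Min-cut edges: Res→Out (4), J4→J3 (7), J4→Out (3), P2→Out (3); capacity 4 + 7 + 3 + 3 = 17.
This cut is saturated, so no flow can exceed 17.

17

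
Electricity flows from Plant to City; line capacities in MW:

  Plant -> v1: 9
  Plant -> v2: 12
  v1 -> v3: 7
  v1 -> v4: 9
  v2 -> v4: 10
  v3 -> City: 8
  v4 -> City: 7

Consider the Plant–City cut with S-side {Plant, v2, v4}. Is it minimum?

No — its capacity is 16, but the minimum cut has capacity 14.

Given cut capacity: 9 + 7 = 16.
Augment Plant→v1→v3→City: bottleneck 7, flow now 7.
Augment Plant→v1→v4→City: bottleneck 2, flow now 9.
Augment Plant→v2→v4→City: bottleneck 5, flow now 14.
No augmenting path remains; maximum flow = 14.
In the residual graph, reachable from Plant: {Plant, v1, v2, v4}.
Min-cut edges: v1→v3 (7), v4→City (7); capacity 7 + 7 = 14.
Cut capacity 16 exceeds the max flow 14, so it is not minimum.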